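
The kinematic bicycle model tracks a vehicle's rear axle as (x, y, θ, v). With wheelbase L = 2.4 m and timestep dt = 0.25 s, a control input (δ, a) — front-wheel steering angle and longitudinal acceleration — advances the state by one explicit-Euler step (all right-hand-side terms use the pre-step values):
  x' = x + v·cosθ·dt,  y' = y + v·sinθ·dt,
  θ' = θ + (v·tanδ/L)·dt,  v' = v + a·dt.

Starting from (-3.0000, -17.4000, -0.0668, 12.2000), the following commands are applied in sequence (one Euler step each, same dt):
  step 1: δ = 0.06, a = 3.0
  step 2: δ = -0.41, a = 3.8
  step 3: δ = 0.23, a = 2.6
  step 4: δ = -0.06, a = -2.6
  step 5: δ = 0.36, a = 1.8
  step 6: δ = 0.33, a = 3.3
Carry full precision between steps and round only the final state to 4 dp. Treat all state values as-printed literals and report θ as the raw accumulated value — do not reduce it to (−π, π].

after step 1 (δ=0.06, a=3.0): (0.043198, -17.603589, 0.009542, 12.950000)
after step 2 (δ=-0.41, a=3.8): (3.280550, -17.572698, -0.576758, 13.900000)
after step 3 (δ=0.23, a=2.6): (6.193417, -19.467647, -0.237738, 14.550000)
after step 4 (δ=-0.06, a=-2.6): (9.728606, -20.324295, -0.328784, 13.900000)
after step 5 (δ=0.36, a=1.8): (13.017470, -21.446347, 0.216216, 14.350000)
after step 6 (δ=0.33, a=3.3): (16.521439, -20.676704, 0.728219, 15.175000)

(16.5214, -20.6767, 0.7282, 15.1750)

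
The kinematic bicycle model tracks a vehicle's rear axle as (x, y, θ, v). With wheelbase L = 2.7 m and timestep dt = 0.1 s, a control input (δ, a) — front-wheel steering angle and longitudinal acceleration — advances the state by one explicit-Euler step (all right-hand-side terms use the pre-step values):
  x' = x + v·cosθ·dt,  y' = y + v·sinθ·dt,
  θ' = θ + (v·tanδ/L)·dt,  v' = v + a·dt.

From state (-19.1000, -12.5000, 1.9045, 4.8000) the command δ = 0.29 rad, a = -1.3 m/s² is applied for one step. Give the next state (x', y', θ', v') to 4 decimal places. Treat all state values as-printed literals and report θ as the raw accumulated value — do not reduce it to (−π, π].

x' = -19.1000 + 4.8000·cos(1.9045)·0.1 = -19.2572
y' = -12.5000 + 4.8000·sin(1.9045)·0.1 = -12.0465
θ' = 1.9045 + (4.8000/2.7)·tan(0.29)·0.1 = 1.9576
v' = 4.8000 − 1.3000·0.1 = 4.6700

(-19.2572, -12.0465, 1.9576, 4.6700)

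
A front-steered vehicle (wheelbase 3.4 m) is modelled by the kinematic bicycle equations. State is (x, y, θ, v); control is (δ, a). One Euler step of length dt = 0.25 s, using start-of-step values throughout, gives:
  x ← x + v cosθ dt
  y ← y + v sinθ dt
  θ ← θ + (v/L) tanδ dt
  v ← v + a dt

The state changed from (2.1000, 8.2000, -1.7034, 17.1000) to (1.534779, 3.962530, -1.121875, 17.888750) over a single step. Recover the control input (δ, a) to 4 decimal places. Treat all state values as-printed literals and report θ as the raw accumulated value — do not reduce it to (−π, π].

δ = 0.4332, a = 3.1550

a = (v'−v)/dt = (0.788750)/0.25 = 3.1550
Δθ = θ'−θ = 0.581525;  (v·dt/L) = 17.1000·0.25/3.4 = 1.257353
tan δ = Δθ·L/(v·dt) = 0.462499  →  δ = 0.4332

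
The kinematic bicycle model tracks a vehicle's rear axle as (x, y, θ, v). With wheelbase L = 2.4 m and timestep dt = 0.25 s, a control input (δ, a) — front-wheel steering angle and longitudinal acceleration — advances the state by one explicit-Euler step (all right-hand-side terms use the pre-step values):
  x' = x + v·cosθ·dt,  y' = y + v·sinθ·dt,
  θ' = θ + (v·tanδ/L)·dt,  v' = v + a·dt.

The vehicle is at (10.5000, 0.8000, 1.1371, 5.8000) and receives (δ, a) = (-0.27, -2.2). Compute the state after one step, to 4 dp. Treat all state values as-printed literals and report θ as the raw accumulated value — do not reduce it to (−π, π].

x' = 10.5000 + 5.8000·cos(1.1371)·0.25 = 11.1093
y' = 0.8000 + 5.8000·sin(1.1371)·0.25 = 2.1158
θ' = 1.1371 + (5.8000/2.4)·tan(-0.27)·0.25 = 0.9699
v' = 5.8000 − 2.2000·0.25 = 5.2500

(11.1093, 2.1158, 0.9699, 5.2500)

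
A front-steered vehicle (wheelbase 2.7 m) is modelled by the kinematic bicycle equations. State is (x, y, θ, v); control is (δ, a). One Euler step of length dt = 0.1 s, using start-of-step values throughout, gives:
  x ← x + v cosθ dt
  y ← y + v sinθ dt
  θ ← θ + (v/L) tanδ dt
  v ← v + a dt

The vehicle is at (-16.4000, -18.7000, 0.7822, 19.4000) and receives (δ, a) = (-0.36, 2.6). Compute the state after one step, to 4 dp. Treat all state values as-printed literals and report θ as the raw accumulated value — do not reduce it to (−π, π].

x' = -16.4000 + 19.4000·cos(0.7822)·0.1 = -15.0238
y' = -18.7000 + 19.4000·sin(0.7822)·0.1 = -17.3326
θ' = 0.7822 + (19.4000/2.7)·tan(-0.36)·0.1 = 0.5117
v' = 19.4000 + 2.6000·0.1 = 19.6600

(-15.0238, -17.3326, 0.5117, 19.6600)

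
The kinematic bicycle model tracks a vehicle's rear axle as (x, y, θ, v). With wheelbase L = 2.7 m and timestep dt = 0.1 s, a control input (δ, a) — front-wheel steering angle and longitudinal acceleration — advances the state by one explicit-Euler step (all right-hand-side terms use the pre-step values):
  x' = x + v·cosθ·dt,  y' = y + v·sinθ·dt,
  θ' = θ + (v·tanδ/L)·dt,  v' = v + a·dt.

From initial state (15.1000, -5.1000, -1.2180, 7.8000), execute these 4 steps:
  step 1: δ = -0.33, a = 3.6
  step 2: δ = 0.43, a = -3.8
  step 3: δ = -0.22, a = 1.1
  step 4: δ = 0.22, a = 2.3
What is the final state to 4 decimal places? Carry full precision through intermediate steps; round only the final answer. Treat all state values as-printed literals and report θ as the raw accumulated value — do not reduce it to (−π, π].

after step 1 (δ=-0.33, a=3.6): (15.369508, -5.831960, -1.316952, 8.160000)
after step 2 (δ=0.43, a=-3.8): (15.574428, -6.621810, -1.178346, 7.780000)
after step 3 (δ=-0.22, a=1.1): (15.871977, -7.340663, -1.242782, 7.890000)
after step 4 (δ=0.22, a=2.3): (16.126164, -8.087596, -1.177435, 8.120000)

(16.1262, -8.0876, -1.1774, 8.1200)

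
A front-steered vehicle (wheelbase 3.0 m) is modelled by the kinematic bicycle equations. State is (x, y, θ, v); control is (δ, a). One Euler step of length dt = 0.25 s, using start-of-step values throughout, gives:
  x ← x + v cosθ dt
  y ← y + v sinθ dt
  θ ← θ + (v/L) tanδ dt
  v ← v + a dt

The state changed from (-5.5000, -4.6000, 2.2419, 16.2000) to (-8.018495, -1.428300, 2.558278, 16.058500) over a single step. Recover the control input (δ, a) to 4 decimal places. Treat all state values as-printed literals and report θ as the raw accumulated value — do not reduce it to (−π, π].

δ = 0.2302, a = -0.5660

a = (v'−v)/dt = (-0.141500)/0.25 = -0.5660
Δθ = θ'−θ = 0.316378;  (v·dt/L) = 16.2000·0.25/3.0 = 1.350000
tan δ = Δθ·L/(v·dt) = 0.234354  →  δ = 0.2302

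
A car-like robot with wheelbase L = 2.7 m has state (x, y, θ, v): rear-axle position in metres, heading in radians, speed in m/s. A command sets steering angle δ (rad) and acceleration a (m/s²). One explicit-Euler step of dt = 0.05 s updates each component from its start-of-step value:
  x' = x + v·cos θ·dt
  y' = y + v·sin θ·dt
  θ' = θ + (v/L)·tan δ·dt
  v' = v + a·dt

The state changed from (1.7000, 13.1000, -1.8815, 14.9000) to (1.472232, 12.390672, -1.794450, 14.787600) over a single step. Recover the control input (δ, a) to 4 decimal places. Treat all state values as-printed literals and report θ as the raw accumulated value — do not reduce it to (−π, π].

a = (v'−v)/dt = (-0.112400)/0.05 = -2.2480
Δθ = θ'−θ = 0.087050;  (v·dt/L) = 14.9000·0.05/2.7 = 0.275926
tan δ = Δθ·L/(v·dt) = 0.315483  →  δ = 0.3056

δ = 0.3056, a = -2.2480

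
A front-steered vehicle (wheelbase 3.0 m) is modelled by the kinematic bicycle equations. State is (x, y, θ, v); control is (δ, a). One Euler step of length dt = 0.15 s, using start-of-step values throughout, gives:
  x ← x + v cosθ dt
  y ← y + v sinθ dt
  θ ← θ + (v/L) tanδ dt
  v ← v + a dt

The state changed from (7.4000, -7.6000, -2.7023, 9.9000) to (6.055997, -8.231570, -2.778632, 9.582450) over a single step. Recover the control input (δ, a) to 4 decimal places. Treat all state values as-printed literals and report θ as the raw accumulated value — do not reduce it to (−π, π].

δ = -0.1530, a = -2.1170

a = (v'−v)/dt = (-0.317550)/0.15 = -2.1170
Δθ = θ'−θ = -0.076332;  (v·dt/L) = 9.9000·0.15/3.0 = 0.495000
tan δ = Δθ·L/(v·dt) = -0.154206  →  δ = -0.1530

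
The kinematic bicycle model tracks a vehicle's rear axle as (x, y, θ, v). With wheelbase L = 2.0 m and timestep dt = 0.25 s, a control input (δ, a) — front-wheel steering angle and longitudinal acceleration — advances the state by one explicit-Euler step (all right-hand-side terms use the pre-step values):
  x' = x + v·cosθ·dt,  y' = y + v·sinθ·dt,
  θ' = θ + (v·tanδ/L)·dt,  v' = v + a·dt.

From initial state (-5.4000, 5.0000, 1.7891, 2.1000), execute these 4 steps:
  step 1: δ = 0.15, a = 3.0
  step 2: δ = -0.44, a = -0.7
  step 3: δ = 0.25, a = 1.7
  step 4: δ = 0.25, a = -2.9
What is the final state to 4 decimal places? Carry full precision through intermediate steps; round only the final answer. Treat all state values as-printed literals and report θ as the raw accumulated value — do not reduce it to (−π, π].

(-5.8912, 7.6306, 1.8454, 2.3750)

after step 1 (δ=0.15, a=3.0): (-5.513701, 5.512540, 1.828773, 2.850000)
after step 2 (δ=-0.44, a=-0.7): (-5.695478, 6.201462, 1.661057, 2.675000)
after step 3 (δ=0.25, a=1.7): (-5.755758, 6.867490, 1.746437, 3.100000)
after step 4 (δ=0.25, a=-2.9): (-5.891181, 7.630566, 1.845382, 2.375000)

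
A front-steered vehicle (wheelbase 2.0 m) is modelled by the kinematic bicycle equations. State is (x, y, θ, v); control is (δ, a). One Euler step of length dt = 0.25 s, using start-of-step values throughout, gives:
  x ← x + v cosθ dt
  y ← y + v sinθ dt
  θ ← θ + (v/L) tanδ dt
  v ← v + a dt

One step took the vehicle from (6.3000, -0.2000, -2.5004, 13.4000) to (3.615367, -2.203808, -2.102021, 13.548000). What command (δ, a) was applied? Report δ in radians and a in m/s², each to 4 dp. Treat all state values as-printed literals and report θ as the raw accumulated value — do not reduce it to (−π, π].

δ = 0.2335, a = 0.5920

a = (v'−v)/dt = (0.148000)/0.25 = 0.5920
Δθ = θ'−θ = 0.398379;  (v·dt/L) = 13.4000·0.25/2.0 = 1.675000
tan δ = Δθ·L/(v·dt) = 0.237838  →  δ = 0.2335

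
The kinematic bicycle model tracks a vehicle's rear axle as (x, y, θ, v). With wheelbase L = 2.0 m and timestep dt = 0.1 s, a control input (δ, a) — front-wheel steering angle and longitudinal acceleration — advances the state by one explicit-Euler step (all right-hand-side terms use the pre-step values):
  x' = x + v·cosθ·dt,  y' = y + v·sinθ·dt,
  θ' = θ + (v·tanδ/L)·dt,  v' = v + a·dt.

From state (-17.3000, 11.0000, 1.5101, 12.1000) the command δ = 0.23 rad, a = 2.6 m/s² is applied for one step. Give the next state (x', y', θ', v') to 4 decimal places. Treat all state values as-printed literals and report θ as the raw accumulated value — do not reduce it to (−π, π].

x' = -17.3000 + 12.1000·cos(1.5101)·0.1 = -17.2266
y' = 11.0000 + 12.1000·sin(1.5101)·0.1 = 12.2078
θ' = 1.5101 + (12.1000/2.0)·tan(0.23)·0.1 = 1.6518
v' = 12.1000 + 2.6000·0.1 = 12.3600

(-17.2266, 12.2078, 1.6518, 12.3600)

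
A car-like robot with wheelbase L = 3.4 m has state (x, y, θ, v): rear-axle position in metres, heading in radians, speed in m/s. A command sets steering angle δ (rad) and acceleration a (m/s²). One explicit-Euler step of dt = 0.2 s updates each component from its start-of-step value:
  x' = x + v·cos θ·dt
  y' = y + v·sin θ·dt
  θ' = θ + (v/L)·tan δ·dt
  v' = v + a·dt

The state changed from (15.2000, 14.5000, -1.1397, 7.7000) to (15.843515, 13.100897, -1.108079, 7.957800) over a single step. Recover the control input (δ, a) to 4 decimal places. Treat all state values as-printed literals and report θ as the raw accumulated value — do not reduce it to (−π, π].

δ = 0.0697, a = 1.2890

a = (v'−v)/dt = (0.257800)/0.2 = 1.2890
Δθ = θ'−θ = 0.031621;  (v·dt/L) = 7.7000·0.2/3.4 = 0.452941
tan δ = Δθ·L/(v·dt) = 0.069813  →  δ = 0.0697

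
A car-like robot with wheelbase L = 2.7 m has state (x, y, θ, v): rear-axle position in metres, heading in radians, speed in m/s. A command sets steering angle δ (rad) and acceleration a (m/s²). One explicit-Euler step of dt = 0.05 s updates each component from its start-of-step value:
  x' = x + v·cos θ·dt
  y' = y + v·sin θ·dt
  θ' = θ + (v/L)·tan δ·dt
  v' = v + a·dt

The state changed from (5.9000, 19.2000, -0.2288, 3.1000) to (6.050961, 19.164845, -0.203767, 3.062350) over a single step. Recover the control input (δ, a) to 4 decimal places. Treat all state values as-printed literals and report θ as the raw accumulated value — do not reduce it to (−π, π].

a = (v'−v)/dt = (-0.037650)/0.05 = -0.7530
Δθ = θ'−θ = 0.025033;  (v·dt/L) = 3.1000·0.05/2.7 = 0.057407
tan δ = Δθ·L/(v·dt) = 0.436059  →  δ = 0.4112

δ = 0.4112, a = -0.7530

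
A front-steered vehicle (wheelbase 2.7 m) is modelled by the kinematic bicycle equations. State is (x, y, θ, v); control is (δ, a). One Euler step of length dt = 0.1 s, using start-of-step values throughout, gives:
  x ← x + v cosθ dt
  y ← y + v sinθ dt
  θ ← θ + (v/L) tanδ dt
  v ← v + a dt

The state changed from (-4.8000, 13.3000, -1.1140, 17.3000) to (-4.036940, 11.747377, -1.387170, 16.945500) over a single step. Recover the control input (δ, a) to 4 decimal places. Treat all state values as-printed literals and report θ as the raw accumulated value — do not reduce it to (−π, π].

a = (v'−v)/dt = (-0.354500)/0.1 = -3.5450
Δθ = θ'−θ = -0.273170;  (v·dt/L) = 17.3000·0.1/2.7 = 0.640741
tan δ = Δθ·L/(v·dt) = -0.426335  →  δ = -0.4030

δ = -0.4030, a = -3.5450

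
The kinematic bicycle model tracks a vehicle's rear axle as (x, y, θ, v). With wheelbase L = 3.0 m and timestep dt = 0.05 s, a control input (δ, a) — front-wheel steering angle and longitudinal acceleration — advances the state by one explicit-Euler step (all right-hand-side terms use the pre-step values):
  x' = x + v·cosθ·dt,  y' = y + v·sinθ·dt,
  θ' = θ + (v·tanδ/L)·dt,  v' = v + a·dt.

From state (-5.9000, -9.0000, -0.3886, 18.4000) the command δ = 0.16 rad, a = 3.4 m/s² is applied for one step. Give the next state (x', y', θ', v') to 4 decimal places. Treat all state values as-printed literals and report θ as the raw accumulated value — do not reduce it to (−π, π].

x' = -5.9000 + 18.4000·cos(-0.3886)·0.05 = -5.0486
y' = -9.0000 + 18.4000·sin(-0.3886)·0.05 = -9.3486
θ' = -0.3886 + (18.4000/3.0)·tan(0.16)·0.05 = -0.3391
v' = 18.4000 + 3.4000·0.05 = 18.5700

(-5.0486, -9.3486, -0.3391, 18.5700)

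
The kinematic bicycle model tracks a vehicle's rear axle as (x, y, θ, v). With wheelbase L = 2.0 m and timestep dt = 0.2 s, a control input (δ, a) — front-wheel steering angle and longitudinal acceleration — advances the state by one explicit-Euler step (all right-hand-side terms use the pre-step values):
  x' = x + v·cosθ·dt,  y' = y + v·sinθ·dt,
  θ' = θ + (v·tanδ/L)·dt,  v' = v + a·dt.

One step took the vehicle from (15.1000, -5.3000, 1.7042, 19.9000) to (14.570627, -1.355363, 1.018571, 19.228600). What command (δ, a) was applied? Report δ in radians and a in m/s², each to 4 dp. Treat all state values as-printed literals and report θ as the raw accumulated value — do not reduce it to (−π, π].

a = (v'−v)/dt = (-0.671400)/0.2 = -3.3570
Δθ = θ'−θ = -0.685629;  (v·dt/L) = 19.9000·0.2/2.0 = 1.990000
tan δ = Δθ·L/(v·dt) = -0.344537  →  δ = -0.3318

δ = -0.3318, a = -3.3570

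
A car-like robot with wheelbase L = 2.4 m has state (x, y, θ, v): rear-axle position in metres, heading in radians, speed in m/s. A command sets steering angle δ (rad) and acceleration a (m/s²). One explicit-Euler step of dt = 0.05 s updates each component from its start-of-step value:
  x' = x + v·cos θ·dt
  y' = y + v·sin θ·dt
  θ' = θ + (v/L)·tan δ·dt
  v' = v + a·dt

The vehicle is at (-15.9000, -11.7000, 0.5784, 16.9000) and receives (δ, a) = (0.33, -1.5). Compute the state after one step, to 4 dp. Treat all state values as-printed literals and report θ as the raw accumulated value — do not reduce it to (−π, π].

(-15.1924, -11.2381, 0.6990, 16.8250)

x' = -15.9000 + 16.9000·cos(0.5784)·0.05 = -15.1924
y' = -11.7000 + 16.9000·sin(0.5784)·0.05 = -11.2381
θ' = 0.5784 + (16.9000/2.4)·tan(0.33)·0.05 = 0.6990
v' = 16.9000 − 1.5000·0.05 = 16.8250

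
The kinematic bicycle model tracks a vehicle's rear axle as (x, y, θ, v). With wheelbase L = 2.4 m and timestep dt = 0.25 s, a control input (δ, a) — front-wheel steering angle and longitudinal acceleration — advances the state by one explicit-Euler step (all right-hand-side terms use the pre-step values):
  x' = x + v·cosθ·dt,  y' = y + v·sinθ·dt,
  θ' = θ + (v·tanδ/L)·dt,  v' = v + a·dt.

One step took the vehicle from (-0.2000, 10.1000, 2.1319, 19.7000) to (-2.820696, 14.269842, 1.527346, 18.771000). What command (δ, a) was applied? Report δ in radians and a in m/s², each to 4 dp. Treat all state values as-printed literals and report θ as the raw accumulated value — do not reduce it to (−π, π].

δ = -0.2865, a = -3.7160

a = (v'−v)/dt = (-0.929000)/0.25 = -3.7160
Δθ = θ'−θ = -0.604554;  (v·dt/L) = 19.7000·0.25/2.4 = 2.052083
tan δ = Δθ·L/(v·dt) = -0.294605  →  δ = -0.2865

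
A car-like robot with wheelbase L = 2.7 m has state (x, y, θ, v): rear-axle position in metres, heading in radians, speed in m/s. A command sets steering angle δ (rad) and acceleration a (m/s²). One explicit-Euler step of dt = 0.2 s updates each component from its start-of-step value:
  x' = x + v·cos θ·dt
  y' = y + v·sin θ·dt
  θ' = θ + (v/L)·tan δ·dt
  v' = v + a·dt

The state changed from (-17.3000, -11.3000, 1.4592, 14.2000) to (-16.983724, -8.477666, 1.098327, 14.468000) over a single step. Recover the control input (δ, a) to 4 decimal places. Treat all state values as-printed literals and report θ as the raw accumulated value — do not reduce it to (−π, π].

a = (v'−v)/dt = (0.268000)/0.2 = 1.3400
Δθ = θ'−θ = -0.360873;  (v·dt/L) = 14.2000·0.2/2.7 = 1.051852
tan δ = Δθ·L/(v·dt) = -0.343083  →  δ = -0.3305

δ = -0.3305, a = 1.3400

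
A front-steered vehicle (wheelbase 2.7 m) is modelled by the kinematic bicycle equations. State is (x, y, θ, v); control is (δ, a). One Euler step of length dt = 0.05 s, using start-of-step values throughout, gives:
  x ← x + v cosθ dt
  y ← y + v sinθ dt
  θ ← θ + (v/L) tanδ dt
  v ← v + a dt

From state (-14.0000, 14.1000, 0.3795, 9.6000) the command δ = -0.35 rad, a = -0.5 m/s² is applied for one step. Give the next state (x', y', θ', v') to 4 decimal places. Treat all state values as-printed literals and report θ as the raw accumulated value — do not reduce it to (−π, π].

x' = -14.0000 + 9.6000·cos(0.3795)·0.05 = -13.5542
y' = 14.1000 + 9.6000·sin(0.3795)·0.05 = 14.2778
θ' = 0.3795 + (9.6000/2.7)·tan(-0.35)·0.05 = 0.3146
v' = 9.6000 − 0.5000·0.05 = 9.5750

(-13.5542, 14.2778, 0.3146, 9.5750)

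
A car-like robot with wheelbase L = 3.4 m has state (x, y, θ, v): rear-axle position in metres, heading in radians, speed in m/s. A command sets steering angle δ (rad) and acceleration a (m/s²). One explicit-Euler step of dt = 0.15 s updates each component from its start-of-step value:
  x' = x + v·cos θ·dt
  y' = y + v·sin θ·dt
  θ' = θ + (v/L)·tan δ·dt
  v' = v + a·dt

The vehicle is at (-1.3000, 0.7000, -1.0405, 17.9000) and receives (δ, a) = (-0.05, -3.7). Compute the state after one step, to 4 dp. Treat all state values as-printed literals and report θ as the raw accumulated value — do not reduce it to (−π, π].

x' = -1.3000 + 17.9000·cos(-1.0405)·0.15 = 0.0580
y' = 0.7000 + 17.9000·sin(-1.0405)·0.15 = -1.6162
θ' = -1.0405 + (17.9000/3.4)·tan(-0.05)·0.15 = -1.0800
v' = 17.9000 − 3.7000·0.15 = 17.3450

(0.0580, -1.6162, -1.0800, 17.3450)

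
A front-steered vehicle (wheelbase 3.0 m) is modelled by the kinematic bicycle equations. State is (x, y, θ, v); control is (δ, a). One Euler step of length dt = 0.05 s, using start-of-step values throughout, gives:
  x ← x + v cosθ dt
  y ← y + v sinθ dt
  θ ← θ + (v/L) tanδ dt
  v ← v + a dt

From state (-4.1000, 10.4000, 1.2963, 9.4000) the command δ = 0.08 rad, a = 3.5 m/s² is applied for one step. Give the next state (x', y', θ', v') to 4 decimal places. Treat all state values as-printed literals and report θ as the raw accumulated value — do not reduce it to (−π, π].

x' = -4.1000 + 9.4000·cos(1.2963)·0.05 = -3.9726
y' = 10.4000 + 9.4000·sin(1.2963)·0.05 = 10.8524
θ' = 1.2963 + (9.4000/3.0)·tan(0.08)·0.05 = 1.3089
v' = 9.4000 + 3.5000·0.05 = 9.5750

(-3.9726, 10.8524, 1.3089, 9.5750)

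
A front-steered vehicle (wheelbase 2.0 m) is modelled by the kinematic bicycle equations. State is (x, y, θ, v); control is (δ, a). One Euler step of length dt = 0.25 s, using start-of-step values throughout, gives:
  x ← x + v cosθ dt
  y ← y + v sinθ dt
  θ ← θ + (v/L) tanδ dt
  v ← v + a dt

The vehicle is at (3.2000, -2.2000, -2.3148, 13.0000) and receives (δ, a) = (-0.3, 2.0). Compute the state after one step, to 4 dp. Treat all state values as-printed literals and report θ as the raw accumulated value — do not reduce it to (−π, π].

x' = 3.2000 + 13.0000·cos(-2.3148)·0.25 = 0.9990
y' = -2.2000 + 13.0000·sin(-2.3148)·0.25 = -4.5912
θ' = -2.3148 + (13.0000/2.0)·tan(-0.3)·0.25 = -2.8175
v' = 13.0000 + 2.0000·0.25 = 13.5000

(0.9990, -4.5912, -2.8175, 13.5000)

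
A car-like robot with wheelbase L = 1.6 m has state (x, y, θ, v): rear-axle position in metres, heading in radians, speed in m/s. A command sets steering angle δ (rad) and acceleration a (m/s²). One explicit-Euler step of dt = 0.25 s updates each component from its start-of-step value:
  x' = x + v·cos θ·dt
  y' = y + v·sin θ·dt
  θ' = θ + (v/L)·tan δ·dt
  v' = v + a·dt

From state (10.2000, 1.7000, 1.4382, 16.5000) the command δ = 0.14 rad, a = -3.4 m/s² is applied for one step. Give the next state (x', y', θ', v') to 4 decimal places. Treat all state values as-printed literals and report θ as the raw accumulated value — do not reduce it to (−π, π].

x' = 10.2000 + 16.5000·cos(1.4382)·0.25 = 10.7454
y' = 1.7000 + 16.5000·sin(1.4382)·0.25 = 5.7888
θ' = 1.4382 + (16.5000/1.6)·tan(0.14)·0.25 = 1.8015
v' = 16.5000 − 3.4000·0.25 = 15.6500

(10.7454, 5.7888, 1.8015, 15.6500)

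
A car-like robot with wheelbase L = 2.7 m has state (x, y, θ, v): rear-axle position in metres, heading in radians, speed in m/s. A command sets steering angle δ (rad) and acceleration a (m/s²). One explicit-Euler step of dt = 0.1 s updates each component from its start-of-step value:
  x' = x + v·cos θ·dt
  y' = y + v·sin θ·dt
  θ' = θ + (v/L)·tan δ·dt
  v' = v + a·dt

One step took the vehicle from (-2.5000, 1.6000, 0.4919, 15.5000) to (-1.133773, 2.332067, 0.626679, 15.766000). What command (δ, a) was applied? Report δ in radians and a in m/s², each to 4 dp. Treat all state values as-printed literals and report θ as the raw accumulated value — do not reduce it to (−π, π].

δ = 0.2306, a = 2.6600

a = (v'−v)/dt = (0.266000)/0.1 = 2.6600
Δθ = θ'−θ = 0.134779;  (v·dt/L) = 15.5000·0.1/2.7 = 0.574074
tan δ = Δθ·L/(v·dt) = 0.234776  →  δ = 0.2306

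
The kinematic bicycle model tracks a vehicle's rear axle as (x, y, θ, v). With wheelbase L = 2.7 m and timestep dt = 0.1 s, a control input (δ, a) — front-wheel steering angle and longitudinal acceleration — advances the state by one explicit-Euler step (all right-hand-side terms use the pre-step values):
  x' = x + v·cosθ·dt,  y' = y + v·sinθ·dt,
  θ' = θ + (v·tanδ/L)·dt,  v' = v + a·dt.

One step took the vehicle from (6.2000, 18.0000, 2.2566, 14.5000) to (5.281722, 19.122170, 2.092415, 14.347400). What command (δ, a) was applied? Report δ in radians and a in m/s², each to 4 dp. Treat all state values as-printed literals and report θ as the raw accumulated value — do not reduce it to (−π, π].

δ = -0.2967, a = -1.5260

a = (v'−v)/dt = (-0.152600)/0.1 = -1.5260
Δθ = θ'−θ = -0.164185;  (v·dt/L) = 14.5000·0.1/2.7 = 0.537037
tan δ = Δθ·L/(v·dt) = -0.305724  →  δ = -0.2967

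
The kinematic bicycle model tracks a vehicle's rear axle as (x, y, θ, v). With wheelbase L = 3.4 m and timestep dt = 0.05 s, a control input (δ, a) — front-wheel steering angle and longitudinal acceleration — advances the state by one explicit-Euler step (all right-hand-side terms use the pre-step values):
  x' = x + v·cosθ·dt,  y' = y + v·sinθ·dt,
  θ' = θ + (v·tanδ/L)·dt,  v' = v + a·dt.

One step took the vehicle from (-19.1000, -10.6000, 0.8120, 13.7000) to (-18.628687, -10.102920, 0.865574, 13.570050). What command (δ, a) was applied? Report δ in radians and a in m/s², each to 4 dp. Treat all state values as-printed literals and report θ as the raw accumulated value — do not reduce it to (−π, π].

a = (v'−v)/dt = (-0.129950)/0.05 = -2.5990
Δθ = θ'−θ = 0.053574;  (v·dt/L) = 13.7000·0.05/3.4 = 0.201471
tan δ = Δθ·L/(v·dt) = 0.265915  →  δ = 0.2599

δ = 0.2599, a = -2.5990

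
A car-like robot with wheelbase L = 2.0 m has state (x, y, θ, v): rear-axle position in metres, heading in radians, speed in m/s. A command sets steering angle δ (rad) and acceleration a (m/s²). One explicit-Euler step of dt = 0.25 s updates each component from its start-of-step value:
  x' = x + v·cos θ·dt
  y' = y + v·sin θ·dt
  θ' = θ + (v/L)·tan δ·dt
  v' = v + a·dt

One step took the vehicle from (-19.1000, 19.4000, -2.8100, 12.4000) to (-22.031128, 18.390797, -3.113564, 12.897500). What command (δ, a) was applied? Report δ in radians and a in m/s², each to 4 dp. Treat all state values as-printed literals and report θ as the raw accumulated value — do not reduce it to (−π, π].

a = (v'−v)/dt = (0.497500)/0.25 = 1.9900
Δθ = θ'−θ = -0.303564;  (v·dt/L) = 12.4000·0.25/2.0 = 1.550000
tan δ = Δθ·L/(v·dt) = -0.195848  →  δ = -0.1934

δ = -0.1934, a = 1.9900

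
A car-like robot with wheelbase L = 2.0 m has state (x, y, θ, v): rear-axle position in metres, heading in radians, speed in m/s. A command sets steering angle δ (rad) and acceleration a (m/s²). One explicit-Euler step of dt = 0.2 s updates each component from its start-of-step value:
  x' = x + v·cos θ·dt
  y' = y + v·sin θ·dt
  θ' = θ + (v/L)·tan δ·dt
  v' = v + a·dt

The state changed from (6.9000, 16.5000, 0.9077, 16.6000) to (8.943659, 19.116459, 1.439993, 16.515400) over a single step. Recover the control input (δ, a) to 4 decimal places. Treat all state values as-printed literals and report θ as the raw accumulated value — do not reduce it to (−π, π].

δ = 0.3103, a = -0.4230

a = (v'−v)/dt = (-0.084600)/0.2 = -0.4230
Δθ = θ'−θ = 0.532293;  (v·dt/L) = 16.6000·0.2/2.0 = 1.660000
tan δ = Δθ·L/(v·dt) = 0.320658  →  δ = 0.3103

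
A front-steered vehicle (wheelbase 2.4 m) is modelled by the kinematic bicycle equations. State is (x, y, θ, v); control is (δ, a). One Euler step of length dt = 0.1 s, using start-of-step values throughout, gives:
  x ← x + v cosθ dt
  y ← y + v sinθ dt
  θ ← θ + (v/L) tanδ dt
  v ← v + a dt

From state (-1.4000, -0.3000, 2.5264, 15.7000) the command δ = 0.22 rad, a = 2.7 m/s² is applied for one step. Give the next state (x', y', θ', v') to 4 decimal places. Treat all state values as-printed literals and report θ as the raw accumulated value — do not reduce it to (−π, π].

(-2.6822, 0.6061, 2.6727, 15.9700)

x' = -1.4000 + 15.7000·cos(2.5264)·0.1 = -2.6822
y' = -0.3000 + 15.7000·sin(2.5264)·0.1 = 0.6061
θ' = 2.5264 + (15.7000/2.4)·tan(0.22)·0.1 = 2.6727
v' = 15.7000 + 2.7000·0.1 = 15.9700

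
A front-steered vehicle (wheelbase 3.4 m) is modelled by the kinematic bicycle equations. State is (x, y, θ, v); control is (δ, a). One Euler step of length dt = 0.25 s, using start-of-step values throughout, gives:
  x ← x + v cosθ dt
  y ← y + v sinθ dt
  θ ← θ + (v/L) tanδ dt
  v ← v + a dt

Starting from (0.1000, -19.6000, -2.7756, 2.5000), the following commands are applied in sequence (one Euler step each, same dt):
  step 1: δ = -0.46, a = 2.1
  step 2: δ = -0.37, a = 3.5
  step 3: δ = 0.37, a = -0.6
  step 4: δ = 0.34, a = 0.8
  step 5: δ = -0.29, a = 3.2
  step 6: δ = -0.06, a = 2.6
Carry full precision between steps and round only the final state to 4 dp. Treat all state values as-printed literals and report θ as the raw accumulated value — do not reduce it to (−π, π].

after step 1 (δ=-0.46, a=2.1): (-0.483606, -19.823673, -2.866675, 3.025000)
after step 2 (δ=-0.37, a=3.5): (-1.211457, -20.028970, -2.952946, 3.900000)
after step 3 (δ=0.37, a=-0.6): (-2.169159, -20.211811, -2.841721, 3.750000)
after step 4 (δ=0.34, a=0.8): (-3.064823, -20.488747, -2.744183, 3.950000)
after step 5 (δ=-0.29, a=3.2): (-3.975363, -20.870940, -2.830854, 4.750000)
after step 6 (δ=-0.06, a=2.6): (-5.105992, -21.234032, -2.851835, 5.400000)

(-5.1060, -21.2340, -2.8518, 5.4000)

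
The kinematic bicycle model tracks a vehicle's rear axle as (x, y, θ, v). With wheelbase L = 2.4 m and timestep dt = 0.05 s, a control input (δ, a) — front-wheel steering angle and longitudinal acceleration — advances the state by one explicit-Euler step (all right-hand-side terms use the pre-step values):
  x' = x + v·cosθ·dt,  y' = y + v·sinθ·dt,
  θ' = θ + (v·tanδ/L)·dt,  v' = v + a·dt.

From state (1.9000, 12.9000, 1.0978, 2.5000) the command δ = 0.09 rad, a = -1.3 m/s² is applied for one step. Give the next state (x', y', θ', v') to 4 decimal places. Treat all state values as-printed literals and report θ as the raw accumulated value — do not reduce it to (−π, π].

x' = 1.9000 + 2.5000·cos(1.0978)·0.05 = 1.9569
y' = 12.9000 + 2.5000·sin(1.0978)·0.05 = 13.0113
θ' = 1.0978 + (2.5000/2.4)·tan(0.09)·0.05 = 1.1025
v' = 2.5000 − 1.3000·0.05 = 2.4350

(1.9569, 13.0113, 1.1025, 2.4350)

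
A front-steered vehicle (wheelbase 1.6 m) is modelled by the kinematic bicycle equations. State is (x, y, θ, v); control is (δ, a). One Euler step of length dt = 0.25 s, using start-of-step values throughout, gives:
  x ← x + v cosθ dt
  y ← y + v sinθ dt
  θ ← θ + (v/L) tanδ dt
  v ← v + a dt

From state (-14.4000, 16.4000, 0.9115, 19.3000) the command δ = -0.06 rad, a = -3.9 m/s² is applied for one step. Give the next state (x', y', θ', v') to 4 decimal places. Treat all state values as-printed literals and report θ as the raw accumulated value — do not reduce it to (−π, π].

x' = -14.4000 + 19.3000·cos(0.9115)·0.25 = -11.4444
y' = 16.4000 + 19.3000·sin(0.9115)·0.25 = 20.2138
θ' = 0.9115 + (19.3000/1.6)·tan(-0.06)·0.25 = 0.7303
v' = 19.3000 − 3.9000·0.25 = 18.3250

(-11.4444, 20.2138, 0.7303, 18.3250)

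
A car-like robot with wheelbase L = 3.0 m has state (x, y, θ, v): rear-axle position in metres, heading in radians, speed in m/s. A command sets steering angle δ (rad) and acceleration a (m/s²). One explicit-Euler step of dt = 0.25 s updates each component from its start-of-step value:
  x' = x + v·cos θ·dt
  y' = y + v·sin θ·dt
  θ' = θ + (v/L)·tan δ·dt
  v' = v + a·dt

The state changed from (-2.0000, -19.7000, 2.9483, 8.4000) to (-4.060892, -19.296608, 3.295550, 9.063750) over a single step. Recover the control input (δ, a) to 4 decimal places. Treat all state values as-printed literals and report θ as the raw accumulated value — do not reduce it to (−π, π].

a = (v'−v)/dt = (0.663750)/0.25 = 2.6550
Δθ = θ'−θ = 0.347250;  (v·dt/L) = 8.4000·0.25/3.0 = 0.700000
tan δ = Δθ·L/(v·dt) = 0.496071  →  δ = 0.4605

δ = 0.4605, a = 2.6550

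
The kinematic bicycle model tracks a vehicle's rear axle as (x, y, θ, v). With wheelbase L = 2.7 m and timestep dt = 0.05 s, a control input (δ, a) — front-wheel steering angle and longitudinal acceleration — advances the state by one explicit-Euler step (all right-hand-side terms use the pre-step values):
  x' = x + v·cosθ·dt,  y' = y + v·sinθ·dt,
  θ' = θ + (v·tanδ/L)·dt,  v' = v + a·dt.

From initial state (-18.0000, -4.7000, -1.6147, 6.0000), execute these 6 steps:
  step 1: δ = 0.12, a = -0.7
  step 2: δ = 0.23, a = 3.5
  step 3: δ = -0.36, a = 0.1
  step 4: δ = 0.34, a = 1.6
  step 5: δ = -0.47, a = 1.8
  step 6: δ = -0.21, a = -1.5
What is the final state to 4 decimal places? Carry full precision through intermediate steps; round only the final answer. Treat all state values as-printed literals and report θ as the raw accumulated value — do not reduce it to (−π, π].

(-18.0612, -6.5380, -1.6615, 6.2400)

after step 1 (δ=0.12, a=-0.7): (-18.013167, -4.999711, -1.601302, 5.965000)
after step 2 (δ=0.23, a=3.5): (-18.022264, -5.297822, -1.575438, 6.140000)
after step 3 (δ=-0.36, a=0.1): (-18.023689, -5.604819, -1.618237, 6.145000)
after step 4 (δ=0.34, a=1.6): (-18.038259, -5.911723, -1.577983, 6.225000)
after step 5 (δ=-0.47, a=1.8): (-18.040496, -6.222965, -1.636540, 6.315000)
after step 6 (δ=-0.21, a=-1.5): (-18.061240, -6.538033, -1.661466, 6.240000)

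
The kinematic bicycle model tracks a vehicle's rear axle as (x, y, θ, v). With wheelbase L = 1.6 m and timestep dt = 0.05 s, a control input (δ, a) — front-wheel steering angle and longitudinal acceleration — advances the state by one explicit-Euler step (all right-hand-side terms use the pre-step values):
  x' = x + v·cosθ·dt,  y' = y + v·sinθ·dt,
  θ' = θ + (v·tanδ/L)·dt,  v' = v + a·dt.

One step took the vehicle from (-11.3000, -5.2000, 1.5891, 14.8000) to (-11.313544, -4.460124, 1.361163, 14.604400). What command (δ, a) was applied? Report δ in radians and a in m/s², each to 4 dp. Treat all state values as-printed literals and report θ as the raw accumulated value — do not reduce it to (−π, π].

a = (v'−v)/dt = (-0.195600)/0.05 = -3.9120
Δθ = θ'−θ = -0.227937;  (v·dt/L) = 14.8000·0.05/1.6 = 0.462500
tan δ = Δθ·L/(v·dt) = -0.492837  →  δ = -0.4579

δ = -0.4579, a = -3.9120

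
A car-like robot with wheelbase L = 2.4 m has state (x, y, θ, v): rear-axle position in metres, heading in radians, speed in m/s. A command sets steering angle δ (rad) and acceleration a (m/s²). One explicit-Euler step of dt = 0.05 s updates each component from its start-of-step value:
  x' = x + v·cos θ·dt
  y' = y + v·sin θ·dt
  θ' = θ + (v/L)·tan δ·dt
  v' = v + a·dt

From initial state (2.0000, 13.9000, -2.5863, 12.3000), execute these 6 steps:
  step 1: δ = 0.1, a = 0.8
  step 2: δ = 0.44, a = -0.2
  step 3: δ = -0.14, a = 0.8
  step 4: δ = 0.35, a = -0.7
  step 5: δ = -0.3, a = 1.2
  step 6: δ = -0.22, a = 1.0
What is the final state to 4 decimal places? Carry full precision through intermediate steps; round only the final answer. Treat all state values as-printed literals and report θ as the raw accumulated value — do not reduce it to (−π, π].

(-0.9243, 11.6422, -2.5189, 12.4450)

after step 1 (δ=0.1, a=0.8): (1.477406, 13.575777, -2.560589, 12.340000)
after step 2 (δ=0.44, a=-0.2): (0.961648, 13.237128, -2.439559, 12.330000)
after step 3 (δ=-0.14, a=0.8): (0.490931, 12.839010, -2.475759, 12.370000)
after step 4 (δ=0.35, a=-0.7): (0.004542, 12.456954, -2.381688, 12.335000)
after step 5 (δ=-0.3, a=1.2): (-0.442541, 12.032104, -2.461181, 12.395000)
after step 6 (δ=-0.22, a=1.0): (-0.924281, 11.642211, -2.518926, 12.445000)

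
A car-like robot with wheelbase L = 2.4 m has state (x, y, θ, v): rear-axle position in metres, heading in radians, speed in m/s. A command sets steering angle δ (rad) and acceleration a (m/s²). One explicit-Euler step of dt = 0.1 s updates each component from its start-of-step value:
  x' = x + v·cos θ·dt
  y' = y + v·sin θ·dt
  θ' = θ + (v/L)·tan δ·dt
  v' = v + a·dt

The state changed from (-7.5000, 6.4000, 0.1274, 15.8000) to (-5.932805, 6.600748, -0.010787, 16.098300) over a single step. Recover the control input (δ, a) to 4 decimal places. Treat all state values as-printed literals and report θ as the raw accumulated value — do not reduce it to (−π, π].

δ = -0.2069, a = 2.9830

a = (v'−v)/dt = (0.298300)/0.1 = 2.9830
Δθ = θ'−θ = -0.138187;  (v·dt/L) = 15.8000·0.1/2.4 = 0.658333
tan δ = Δθ·L/(v·dt) = -0.209904  →  δ = -0.2069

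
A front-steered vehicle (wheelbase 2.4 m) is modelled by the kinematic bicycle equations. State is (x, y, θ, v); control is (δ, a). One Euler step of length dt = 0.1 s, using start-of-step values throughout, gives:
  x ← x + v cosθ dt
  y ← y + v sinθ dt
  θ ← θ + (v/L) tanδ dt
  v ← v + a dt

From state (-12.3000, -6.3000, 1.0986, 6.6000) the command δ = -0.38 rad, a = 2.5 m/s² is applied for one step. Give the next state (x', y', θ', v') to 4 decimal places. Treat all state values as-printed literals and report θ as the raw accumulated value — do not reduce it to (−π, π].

(-11.9998, -5.7122, 0.9888, 6.8500)

x' = -12.3000 + 6.6000·cos(1.0986)·0.1 = -11.9998
y' = -6.3000 + 6.6000·sin(1.0986)·0.1 = -5.7122
θ' = 1.0986 + (6.6000/2.4)·tan(-0.38)·0.1 = 0.9888
v' = 6.6000 + 2.5000·0.1 = 6.8500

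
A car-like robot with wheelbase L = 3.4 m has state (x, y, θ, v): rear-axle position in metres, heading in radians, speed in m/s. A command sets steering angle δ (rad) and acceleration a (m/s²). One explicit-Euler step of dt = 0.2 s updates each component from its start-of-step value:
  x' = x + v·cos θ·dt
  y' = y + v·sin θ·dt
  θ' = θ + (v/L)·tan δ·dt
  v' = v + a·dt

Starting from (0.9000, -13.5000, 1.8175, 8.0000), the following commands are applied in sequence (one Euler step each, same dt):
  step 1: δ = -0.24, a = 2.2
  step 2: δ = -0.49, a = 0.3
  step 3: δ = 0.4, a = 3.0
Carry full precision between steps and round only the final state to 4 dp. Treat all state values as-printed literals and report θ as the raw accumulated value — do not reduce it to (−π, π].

(0.5137, -8.5901, 1.6489, 9.1000)

after step 1 (δ=-0.24, a=2.2): (0.509266, -11.948444, 1.702339, 8.440000)
after step 2 (δ=-0.49, a=0.3): (0.287861, -10.275027, 1.437528, 8.500000)
after step 3 (δ=0.4, a=3.0): (0.513748, -8.590101, 1.648924, 9.100000)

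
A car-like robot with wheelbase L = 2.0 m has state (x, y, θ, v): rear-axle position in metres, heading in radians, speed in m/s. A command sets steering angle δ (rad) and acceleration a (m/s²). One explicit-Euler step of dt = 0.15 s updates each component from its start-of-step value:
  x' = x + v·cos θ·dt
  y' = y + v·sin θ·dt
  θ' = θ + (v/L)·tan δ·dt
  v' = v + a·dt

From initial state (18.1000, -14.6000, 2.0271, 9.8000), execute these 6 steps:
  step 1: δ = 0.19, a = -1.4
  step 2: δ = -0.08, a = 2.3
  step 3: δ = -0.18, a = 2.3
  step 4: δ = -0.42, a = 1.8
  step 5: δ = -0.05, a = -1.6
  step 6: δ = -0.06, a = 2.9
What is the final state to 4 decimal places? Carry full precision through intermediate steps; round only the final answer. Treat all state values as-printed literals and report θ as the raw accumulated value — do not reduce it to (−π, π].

after step 1 (δ=0.19, a=-1.4): (17.452270, -13.280400, 2.168455, 9.590000)
after step 2 (δ=-0.08, a=2.3): (16.642813, -12.091256, 2.110792, 9.935000)
after step 3 (δ=-0.18, a=2.3): (15.876628, -10.813052, 1.975202, 10.280000)
after step 4 (δ=-0.42, a=1.8): (15.269893, -9.395435, 1.630895, 10.550000)
after step 5 (δ=-0.05, a=-1.6): (15.174845, -7.815792, 1.591299, 10.310000)
after step 6 (δ=-0.06, a=2.9): (15.143140, -6.269617, 1.544848, 10.745000)

(15.1431, -6.2696, 1.5448, 10.7450)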